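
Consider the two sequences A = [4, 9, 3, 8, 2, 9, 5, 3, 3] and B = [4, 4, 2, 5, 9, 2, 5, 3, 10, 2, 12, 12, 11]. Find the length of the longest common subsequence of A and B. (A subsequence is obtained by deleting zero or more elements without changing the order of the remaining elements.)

A longest common subsequence is 4, 9, 2, 5, 3 (length 5); the LCS DP confirms no longer common subsequence exists.

5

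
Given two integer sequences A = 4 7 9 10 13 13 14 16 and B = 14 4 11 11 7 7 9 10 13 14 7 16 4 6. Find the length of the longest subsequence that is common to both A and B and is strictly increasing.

For each value that appears in both, track the longest common increasing run ending there.
The best achievable length is 7; one witness is 4, 7, 9, 10, 13, 14, 16 (A-positions 1,2,3,4,5,7,8, B-positions 2,5,7,8,9,10,12).

7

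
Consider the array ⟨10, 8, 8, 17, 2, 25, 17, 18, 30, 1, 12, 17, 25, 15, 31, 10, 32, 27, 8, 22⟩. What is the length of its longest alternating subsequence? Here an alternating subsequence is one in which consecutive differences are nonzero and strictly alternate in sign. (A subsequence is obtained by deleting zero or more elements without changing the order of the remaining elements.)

15

Track the best alternating length ending on an up-step vs a down-step at each position: up/down = 1/1, 1/2, 1/2, 3/1, 1/4, 5/1, 5/6, 7/6, 7/1, 1/8, 9/8, 9/8, 9/8, 9/10, 11/1, 9/12, 13/1, 13/14, 9/14, 15/14.
The maximum over both is 15; one such subsequence is 10, 8, 17, 2, 25, 17, 18, 1, 17, 15, 31, 10, 32, 8, 22.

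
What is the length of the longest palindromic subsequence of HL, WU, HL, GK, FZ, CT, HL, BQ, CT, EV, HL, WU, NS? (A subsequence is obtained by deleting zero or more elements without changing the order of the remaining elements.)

One longest palindromic subsequence is WU HL CT BQ CT HL WU (positions 2,3,6,8,9,11,12); it reads the same forward and backward, and the interval DP gives dp[1][13] = 7.

7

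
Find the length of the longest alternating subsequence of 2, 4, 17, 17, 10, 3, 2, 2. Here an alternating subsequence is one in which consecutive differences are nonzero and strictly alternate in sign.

A longest alternating subsequence is 2, 17, 10 (positions 1,3,5); its 2 consecutive differences strictly alternate in sign, and length 3 is optimal.

3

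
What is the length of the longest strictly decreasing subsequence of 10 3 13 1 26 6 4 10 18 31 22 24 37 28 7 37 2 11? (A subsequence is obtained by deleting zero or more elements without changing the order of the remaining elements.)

4

Scanning left to right, the best length ending at each element is: 10→1, 3→2, 13→1, 1→3, 26→1, 6→2, 4→3, 10→2, 18→2, 31→1, 22→2, 24→2, 37→1, 28→2, 7→3, 37→1, 2→4, 11→3.
So the longest decreasing subsequence has length 4, e.g. 10, 6, 4, 2.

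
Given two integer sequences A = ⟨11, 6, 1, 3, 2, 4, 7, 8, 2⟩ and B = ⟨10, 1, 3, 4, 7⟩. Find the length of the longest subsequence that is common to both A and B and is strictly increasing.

4

For each value that appears in both, track the longest common increasing run ending there.
The best achievable length is 4; one witness is 1, 3, 4, 7 (A-positions 3,4,6,7, B-positions 2,3,4,5).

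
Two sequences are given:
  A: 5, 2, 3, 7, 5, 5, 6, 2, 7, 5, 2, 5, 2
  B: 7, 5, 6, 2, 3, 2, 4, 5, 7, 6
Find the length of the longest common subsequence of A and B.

A longest common subsequence is 7, 5, 6, 2, 2, 5 (length 6); the LCS DP confirms no longer common subsequence exists.

6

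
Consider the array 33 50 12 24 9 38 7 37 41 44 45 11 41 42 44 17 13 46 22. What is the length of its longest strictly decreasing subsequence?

5

Scanning left to right, the best length ending at each element is: 33→1, 50→1, 12→2, 24→2, 9→3, 38→2, 7→4, 37→3, 41→2, 44→2, 45→2, 11→4, 41→3, 42→3, 44→3, 17→4, 13→5, 46→2, 22→4.
So the longest decreasing subsequence has length 5, e.g. 50, 38, 37, 17, 13.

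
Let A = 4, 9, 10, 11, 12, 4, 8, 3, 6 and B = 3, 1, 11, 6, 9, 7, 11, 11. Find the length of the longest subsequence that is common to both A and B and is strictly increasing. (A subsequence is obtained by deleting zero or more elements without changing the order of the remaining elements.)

2

A longest common strictly increasing subsequence is 3, 6 (length 2); it appears in order in both A and B, and no longer such subsequence exists.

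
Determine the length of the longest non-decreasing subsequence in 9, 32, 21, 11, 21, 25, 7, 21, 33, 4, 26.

Let dp[i] be the longest non-decreasing subsequence ending at position i. Then dp = [1, 2, 2, 2, 3, 4, 1, 4, 5, 1, 5].
The maximum is 5; one witness is 9, 21, 21, 25, 33 at positions 1,3,5,6,9.

5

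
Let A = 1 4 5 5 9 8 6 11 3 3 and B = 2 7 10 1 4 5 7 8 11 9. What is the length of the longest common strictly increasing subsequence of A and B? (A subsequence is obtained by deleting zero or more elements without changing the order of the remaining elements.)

5

A longest common strictly increasing subsequence is 1, 4, 5, 8, 11 (length 5); it appears in order in both A and B, and no longer such subsequence exists.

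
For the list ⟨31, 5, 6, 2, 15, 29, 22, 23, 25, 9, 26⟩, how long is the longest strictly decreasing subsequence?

One longest decreasing subsequence is 31, 29, 22, 9 (positions 1,6,7,10), of length 4; no longer one exists.

4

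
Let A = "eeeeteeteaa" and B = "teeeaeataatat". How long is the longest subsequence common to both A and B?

A longest common subsequence is eeeetta (length 7); the LCS DP confirms no longer common subsequence exists.

7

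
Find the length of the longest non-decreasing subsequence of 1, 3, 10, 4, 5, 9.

Let dp[i] be the longest non-decreasing subsequence ending at position i. Then dp = [1, 2, 3, 3, 4, 5].
The maximum is 5; one witness is 1, 3, 4, 5, 9 at positions 1,2,4,5,6.

5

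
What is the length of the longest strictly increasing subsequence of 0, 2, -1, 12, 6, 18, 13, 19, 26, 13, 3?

6

One longest increasing subsequence is 0, 2, 12, 18, 19, 26 (positions 1,2,4,6,8,9), of length 6; no longer one exists.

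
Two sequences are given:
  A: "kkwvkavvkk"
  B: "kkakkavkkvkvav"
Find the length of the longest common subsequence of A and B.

A longest common subsequence is kkkavvk (length 7); the LCS DP confirms no longer common subsequence exists.

7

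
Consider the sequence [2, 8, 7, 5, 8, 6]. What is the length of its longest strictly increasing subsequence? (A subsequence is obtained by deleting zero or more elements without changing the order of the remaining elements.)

3

Scanning left to right, the best length ending at each element is: 2→1, 8→2, 7→2, 5→2, 8→3, 6→3.
So the longest increasing subsequence has length 3, e.g. 2, 7, 8.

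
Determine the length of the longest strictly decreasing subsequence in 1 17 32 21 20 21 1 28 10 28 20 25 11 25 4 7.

5

Let dp[i] be the longest decreasing subsequence ending at position i. Then dp = [1, 1, 1, 2, 3, 2, 4, 2, 4, 2, 3, 3, 4, 3, 5, 5].
The maximum is 5; one witness is 32, 21, 20, 10, 4 at positions 3,4,5,9,15.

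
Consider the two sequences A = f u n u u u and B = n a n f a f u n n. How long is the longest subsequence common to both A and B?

3

A longest common subsequence is fun (length 3); the LCS DP confirms no longer common subsequence exists.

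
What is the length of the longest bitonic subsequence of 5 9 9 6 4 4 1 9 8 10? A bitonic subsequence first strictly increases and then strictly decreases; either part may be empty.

Let inc[i] be the LIS ending at i and dec[i] the longest strictly decreasing subsequence starting at i. inc = [1, 2, 2, 2, 1, 1, 1, 3, 3, 4], dec = [3, 4, 4, 3, 2, 2, 1, 2, 1, 1].
max_i inc[i]+dec[i]−1 = 5, with one witness 5, 9, 6, 4, 1.

5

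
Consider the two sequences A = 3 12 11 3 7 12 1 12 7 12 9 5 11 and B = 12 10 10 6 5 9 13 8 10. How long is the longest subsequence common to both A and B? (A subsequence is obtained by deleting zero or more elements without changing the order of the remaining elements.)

2

Backtracking the LCS table gives one alignment: 12 (A2,B1) → 9 (A11,B6).
So the longest common subsequence has length 2.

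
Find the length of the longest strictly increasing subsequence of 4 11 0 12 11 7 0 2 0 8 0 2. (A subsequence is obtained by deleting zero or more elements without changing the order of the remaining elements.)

3

Scanning left to right, the best length ending at each element is: 4→1, 11→2, 0→1, 12→3, 11→2, 7→2, 0→1, 2→2, 0→1, 8→3, 0→1, 2→2.
So the longest increasing subsequence has length 3, e.g. 4, 11, 12.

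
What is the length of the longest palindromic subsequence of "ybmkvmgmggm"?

5

Using dp[i][j] = 2 + dp[i+1][j−1] if the ends match, else max(dp[i+1][j], dp[i][j−1]):
dp[1][11] = 5. A witness is mgggm at positions 3,7,9,10,11.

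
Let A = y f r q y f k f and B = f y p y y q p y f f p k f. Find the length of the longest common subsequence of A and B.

A longest common subsequence is yqyfkf (length 6); the LCS DP confirms no longer common subsequence exists.

6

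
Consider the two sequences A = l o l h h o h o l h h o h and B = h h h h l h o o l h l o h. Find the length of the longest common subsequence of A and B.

Backtracking the LCS table gives one alignment: l (A3,B5) → h (A5,B6) → o (A6,B7) → o (A8,B8) → l (A9,B9) → h (A10,B10) → o (A12,B12) → h (A13,B13).
So the longest common subsequence has length 8.

8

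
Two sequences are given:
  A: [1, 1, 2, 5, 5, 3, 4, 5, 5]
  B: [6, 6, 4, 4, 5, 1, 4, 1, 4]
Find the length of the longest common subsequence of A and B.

3

Backtracking the LCS table gives one alignment: 1 (A1,B6) → 1 (A2,B8) → 4 (A7,B9).
So the longest common subsequence has length 3.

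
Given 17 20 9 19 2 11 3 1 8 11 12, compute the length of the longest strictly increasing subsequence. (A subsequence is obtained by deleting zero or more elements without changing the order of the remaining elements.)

Let dp[i] be the longest increasing subsequence ending at position i. Then dp = [1, 2, 1, 2, 1, 2, 2, 1, 3, 4, 5].
The maximum is 5; one witness is 2, 3, 8, 11, 12 at positions 5,7,9,10,11.

5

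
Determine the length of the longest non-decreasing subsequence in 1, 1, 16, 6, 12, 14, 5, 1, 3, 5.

Let dp[i] be the longest non-decreasing subsequence ending at position i. Then dp = [1, 2, 3, 3, 4, 5, 3, 3, 4, 5].
The maximum is 5; one witness is 1, 1, 6, 12, 14 at positions 1,2,4,5,6.

5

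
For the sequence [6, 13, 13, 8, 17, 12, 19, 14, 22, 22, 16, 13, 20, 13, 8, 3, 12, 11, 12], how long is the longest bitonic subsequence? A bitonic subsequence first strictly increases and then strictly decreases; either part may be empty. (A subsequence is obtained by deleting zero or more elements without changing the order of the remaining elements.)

One longest bitonic subsequence is 6, 13, 17, 19, 22, 20, 13, 12, 11 (positions 1,2,5,7,9,13,14,17,18): it rises to 22 then falls. Length 9 is optimal.

9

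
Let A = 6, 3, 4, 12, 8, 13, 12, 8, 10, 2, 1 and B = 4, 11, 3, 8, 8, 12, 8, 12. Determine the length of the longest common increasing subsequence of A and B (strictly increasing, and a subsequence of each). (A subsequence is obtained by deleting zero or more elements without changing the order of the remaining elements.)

3

A longest common strictly increasing subsequence is 4, 8, 12 (length 3); it appears in order in both A and B, and no longer such subsequence exists.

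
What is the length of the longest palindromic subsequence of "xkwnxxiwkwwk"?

One longest palindromic subsequence is kwwkwwk (positions 2,3,8,9,10,11,12); it reads the same forward and backward, and the interval DP gives dp[1][12] = 7.

7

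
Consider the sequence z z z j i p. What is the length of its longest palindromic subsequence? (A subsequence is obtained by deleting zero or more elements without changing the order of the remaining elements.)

One longest palindromic subsequence is zzz (positions 1,2,3); it reads the same forward and backward, and the interval DP gives dp[1][6] = 3.

3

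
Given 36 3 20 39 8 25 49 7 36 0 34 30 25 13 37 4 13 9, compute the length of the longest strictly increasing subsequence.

Let dp[i] be the longest increasing subsequence ending at position i. Then dp = [1, 1, 2, 3, 2, 3, 4, 2, 4, 1, 4, 4, 3, 3, 5, 2, 3, 3].
The maximum is 5; one witness is 3, 20, 25, 36, 37 at positions 2,3,6,9,15.

5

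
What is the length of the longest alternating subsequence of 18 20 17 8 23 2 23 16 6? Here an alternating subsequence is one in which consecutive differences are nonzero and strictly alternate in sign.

7

A longest alternating subsequence is 18, 20, 17, 23, 2, 23, 16 (positions 1,2,3,5,6,7,8); its 6 consecutive differences strictly alternate in sign, and length 7 is optimal.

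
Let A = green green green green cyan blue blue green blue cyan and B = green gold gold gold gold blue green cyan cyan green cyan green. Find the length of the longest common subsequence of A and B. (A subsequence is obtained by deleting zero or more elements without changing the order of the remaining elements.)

5

A longest common subsequence is green, green, green, cyan, green (length 5); the LCS DP confirms no longer common subsequence exists.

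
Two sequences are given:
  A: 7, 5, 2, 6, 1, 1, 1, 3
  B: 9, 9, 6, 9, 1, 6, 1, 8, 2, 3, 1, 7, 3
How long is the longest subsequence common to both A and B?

Backtracking the LCS table gives one alignment: 6 (A4,B3) → 1 (A5,B5) → 1 (A6,B7) → 1 (A7,B11) → 3 (A8,B13).
So the longest common subsequence has length 5.

5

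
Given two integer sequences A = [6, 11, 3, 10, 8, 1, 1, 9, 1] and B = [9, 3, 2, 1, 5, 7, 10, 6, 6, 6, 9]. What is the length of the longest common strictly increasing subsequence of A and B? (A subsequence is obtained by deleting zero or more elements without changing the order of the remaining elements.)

2

For each value that appears in both, track the longest common increasing run ending there.
The best achievable length is 2; one witness is 3, 10 (A-positions 3,4, B-positions 2,7).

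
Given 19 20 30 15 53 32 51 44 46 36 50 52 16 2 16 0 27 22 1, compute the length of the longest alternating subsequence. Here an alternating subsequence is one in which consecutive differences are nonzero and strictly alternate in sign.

15

A longest alternating subsequence is 19, 20, 15, 53, 32, 51, 44, 46, 36, 50, 2, 16, 0, 27, 22 (positions 1,2,4,5,6,7,8,9,10,11,14,15,16,17,18); its 14 consecutive differences strictly alternate in sign, and length 15 is optimal.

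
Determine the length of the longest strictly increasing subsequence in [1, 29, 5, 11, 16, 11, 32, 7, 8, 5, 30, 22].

5

One longest increasing subsequence is 1, 5, 11, 16, 32 (positions 1,3,4,5,7), of length 5; no longer one exists.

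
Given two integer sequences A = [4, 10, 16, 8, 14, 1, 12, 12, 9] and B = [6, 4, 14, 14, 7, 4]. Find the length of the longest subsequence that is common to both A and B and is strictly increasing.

2

A longest common strictly increasing subsequence is 4, 14 (length 2); it appears in order in both A and B, and no longer such subsequence exists.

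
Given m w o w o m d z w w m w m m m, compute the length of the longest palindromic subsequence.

One longest palindromic subsequence is mwmwwmwm (positions 1,4,6,9,10,11,12,15); it reads the same forward and backward, and the interval DP gives dp[1][15] = 8.

8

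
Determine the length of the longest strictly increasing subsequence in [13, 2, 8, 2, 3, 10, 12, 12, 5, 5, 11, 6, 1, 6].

Scanning left to right, the best length ending at each element is: 13→1, 2→1, 8→2, 2→1, 3→2, 10→3, 12→4, 12→4, 5→3, 5→3, 11→4, 6→4, 1→1, 6→4.
So the longest increasing subsequence has length 4, e.g. 2, 8, 10, 12.

4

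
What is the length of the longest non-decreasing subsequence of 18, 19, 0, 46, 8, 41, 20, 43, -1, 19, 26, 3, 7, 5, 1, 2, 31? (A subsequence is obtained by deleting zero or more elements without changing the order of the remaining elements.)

5

One longest non-decreasing subsequence is 18, 19, 20, 26, 31 (positions 1,2,7,11,17), of length 5; no longer one exists.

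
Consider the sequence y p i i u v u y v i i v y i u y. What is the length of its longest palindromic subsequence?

One longest palindromic subsequence is yuyviivyuy (positions 1,5,8,9,10,11,12,13,15,16); it reads the same forward and backward, and the interval DP gives dp[1][16] = 10.

10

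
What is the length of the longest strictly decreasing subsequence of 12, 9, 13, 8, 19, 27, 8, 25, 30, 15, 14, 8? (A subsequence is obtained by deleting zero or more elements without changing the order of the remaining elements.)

Let dp[i] be the longest decreasing subsequence ending at position i. Then dp = [1, 2, 1, 3, 1, 1, 3, 2, 1, 3, 4, 5].
The maximum is 5; one witness is 27, 25, 15, 14, 8 at positions 6,8,10,11,12.

5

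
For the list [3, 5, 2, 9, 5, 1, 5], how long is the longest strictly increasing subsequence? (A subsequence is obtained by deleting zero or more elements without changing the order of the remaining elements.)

Scanning left to right, the best length ending at each element is: 3→1, 5→2, 2→1, 9→3, 5→2, 1→1, 5→2.
So the longest increasing subsequence has length 3, e.g. 3, 5, 9.

3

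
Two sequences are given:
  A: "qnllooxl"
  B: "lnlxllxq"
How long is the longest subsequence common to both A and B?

4

A longest common subsequence is nllx (length 4); the LCS DP confirms no longer common subsequence exists.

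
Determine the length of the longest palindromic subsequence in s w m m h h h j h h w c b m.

7

One longest palindromic subsequence is mhhjhhm (positions 3,6,7,8,9,10,14); it reads the same forward and backward, and the interval DP gives dp[1][14] = 7.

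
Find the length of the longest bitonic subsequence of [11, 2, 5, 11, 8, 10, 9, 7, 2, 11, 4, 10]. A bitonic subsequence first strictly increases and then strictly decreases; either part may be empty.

7

One longest bitonic subsequence is 2, 5, 11, 10, 9, 7, 4 (positions 2,3,4,6,7,8,11): it rises to 11 then falls. Length 7 is optimal.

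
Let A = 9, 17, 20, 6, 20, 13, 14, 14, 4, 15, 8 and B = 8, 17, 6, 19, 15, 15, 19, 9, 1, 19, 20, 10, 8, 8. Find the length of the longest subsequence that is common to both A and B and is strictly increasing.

A longest common strictly increasing subsequence is 6, 15 (length 2); it appears in order in both A and B, and no longer such subsequence exists.

2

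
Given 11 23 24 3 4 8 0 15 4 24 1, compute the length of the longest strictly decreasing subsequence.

4

Scanning left to right, the best length ending at each element is: 11→1, 23→1, 24→1, 3→2, 4→2, 8→2, 0→3, 15→2, 4→3, 24→1, 1→4.
So the longest decreasing subsequence has length 4, e.g. 11, 8, 4, 1.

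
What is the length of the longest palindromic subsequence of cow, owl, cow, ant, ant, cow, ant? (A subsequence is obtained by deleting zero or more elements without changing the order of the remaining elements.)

4

Using dp[i][j] = 2 + dp[i+1][j−1] if the ends match, else max(dp[i+1][j], dp[i][j−1]):
dp[1][7] = 4. A witness is cow ant ant cow at positions 3,4,5,6.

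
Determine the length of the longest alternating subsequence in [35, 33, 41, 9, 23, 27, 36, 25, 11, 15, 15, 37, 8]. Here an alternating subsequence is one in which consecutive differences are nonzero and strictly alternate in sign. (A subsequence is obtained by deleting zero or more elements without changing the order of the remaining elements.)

8

A longest alternating subsequence is 35, 33, 41, 9, 23, 11, 15, 8 (positions 1,2,3,4,5,9,10,13); its 7 consecutive differences strictly alternate in sign, and length 8 is optimal.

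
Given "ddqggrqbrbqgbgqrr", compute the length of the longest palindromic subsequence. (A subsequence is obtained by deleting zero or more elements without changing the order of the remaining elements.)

11

One longest palindromic subsequence is qggqbrbqggq (positions 3,4,5,7,8,9,10,11,12,14,15); it reads the same forward and backward, and the interval DP gives dp[1][17] = 11.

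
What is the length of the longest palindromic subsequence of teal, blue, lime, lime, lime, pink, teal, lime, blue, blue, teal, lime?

8

One longest palindromic subsequence is teal blue lime lime lime lime blue teal (positions 1,2,3,4,5,8,10,11); it reads the same forward and backward, and the interval DP gives dp[1][12] = 8.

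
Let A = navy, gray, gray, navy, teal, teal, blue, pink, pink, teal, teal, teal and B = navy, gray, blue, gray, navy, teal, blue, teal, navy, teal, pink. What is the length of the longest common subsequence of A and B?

A longest common subsequence is navy, gray, gray, navy, teal, blue, teal, teal (length 8); the LCS DP confirms no longer common subsequence exists.

8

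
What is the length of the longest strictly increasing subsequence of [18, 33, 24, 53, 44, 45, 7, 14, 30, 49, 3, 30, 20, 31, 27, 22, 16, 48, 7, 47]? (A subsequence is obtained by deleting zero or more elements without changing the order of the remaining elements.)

Let dp[i] be the longest increasing subsequence ending at position i. Then dp = [1, 2, 2, 3, 3, 4, 1, 2, 3, 5, 1, 3, 3, 4, 4, 4, 3, 5, 2, 5].
The maximum is 5; one witness is 18, 33, 44, 45, 49 at positions 1,2,5,6,10.

5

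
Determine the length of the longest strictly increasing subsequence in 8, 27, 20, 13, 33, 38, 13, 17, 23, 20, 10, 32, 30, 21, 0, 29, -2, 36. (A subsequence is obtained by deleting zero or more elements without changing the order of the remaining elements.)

7

Let dp[i] be the longest increasing subsequence ending at position i. Then dp = [1, 2, 2, 2, 3, 4, 2, 3, 4, 4, 2, 5, 5, 5, 1, 6, 1, 7].
The maximum is 7; one witness is 8, 13, 17, 20, 21, 29, 36 at positions 1,4,8,10,14,16,18.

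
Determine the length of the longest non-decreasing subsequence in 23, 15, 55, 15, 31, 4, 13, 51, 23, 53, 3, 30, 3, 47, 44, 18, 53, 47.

One longest non-decreasing subsequence is 15, 15, 31, 51, 53, 53 (positions 2,4,5,8,10,17), of length 6; no longer one exists.

6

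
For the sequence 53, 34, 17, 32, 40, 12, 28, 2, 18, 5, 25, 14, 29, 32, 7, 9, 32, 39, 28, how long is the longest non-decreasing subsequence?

7

Let dp[i] be the longest non-decreasing subsequence ending at position i. Then dp = [1, 1, 1, 2, 3, 1, 2, 1, 2, 2, 3, 3, 4, 5, 3, 4, 6, 7, 5].
The maximum is 7; one witness is 17, 18, 25, 29, 32, 32, 39 at positions 3,9,11,13,14,17,18.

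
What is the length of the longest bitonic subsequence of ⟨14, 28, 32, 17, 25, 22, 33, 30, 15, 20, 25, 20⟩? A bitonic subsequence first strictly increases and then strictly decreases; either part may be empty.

One longest bitonic subsequence is 14, 28, 32, 33, 30, 25, 20 (positions 1,2,3,7,8,11,12): it rises to 33 then falls. Length 7 is optimal.

7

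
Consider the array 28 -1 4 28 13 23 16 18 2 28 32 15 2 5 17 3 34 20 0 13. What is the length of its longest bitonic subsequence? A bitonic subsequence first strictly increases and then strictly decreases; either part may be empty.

Let inc[i] be the LIS ending at i and dec[i] the longest strictly decreasing subsequence starting at i. inc = [1, 1, 2, 3, 3, 4, 4, 5, 2, 6, 7, 4, 2, 3, 5, 3, 8, 6, 2, 4], dec = [7, 1, 3, 7, 4, 6, 5, 5, 2, 5, 5, 4, 2, 3, 3, 2, 3, 2, 1, 1].
max_i inc[i]+dec[i]−1 = 11, with one witness -1, 4, 13, 16, 18, 28, 32, 15, 5, 3, 0.

11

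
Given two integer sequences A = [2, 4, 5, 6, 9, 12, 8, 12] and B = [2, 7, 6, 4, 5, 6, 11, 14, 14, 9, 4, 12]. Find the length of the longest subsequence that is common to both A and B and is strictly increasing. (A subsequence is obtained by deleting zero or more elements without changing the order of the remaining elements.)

6

A longest common strictly increasing subsequence is 2, 4, 5, 6, 9, 12 (length 6); it appears in order in both A and B, and no longer such subsequence exists.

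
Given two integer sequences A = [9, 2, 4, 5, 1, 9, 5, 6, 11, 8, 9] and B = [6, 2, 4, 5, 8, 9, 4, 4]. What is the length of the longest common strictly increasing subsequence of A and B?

5

For each value that appears in both, track the longest common increasing run ending there.
The best achievable length is 5; one witness is 2, 4, 5, 8, 9 (A-positions 2,3,4,10,11, B-positions 2,3,4,5,6).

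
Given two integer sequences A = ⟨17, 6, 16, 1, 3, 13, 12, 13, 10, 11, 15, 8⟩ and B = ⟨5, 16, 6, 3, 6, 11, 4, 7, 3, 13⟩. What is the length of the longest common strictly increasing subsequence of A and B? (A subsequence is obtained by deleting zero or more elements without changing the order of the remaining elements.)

A longest common strictly increasing subsequence is 6, 11 (length 2); it appears in order in both A and B, and no longer such subsequence exists.

2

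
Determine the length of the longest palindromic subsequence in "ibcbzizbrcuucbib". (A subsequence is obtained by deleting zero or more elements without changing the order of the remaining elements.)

Using dp[i][j] = 2 + dp[i+1][j−1] if the ends match, else max(dp[i+1][j], dp[i][j−1]):
dp[1][16] = 11. A witness is ibcbzizbcbi at positions 1,2,3,4,5,6,7,8,13,14,15.

11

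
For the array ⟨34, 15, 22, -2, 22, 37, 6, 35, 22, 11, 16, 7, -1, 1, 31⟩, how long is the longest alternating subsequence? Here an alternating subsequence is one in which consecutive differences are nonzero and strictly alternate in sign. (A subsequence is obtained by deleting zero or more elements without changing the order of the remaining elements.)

Track the best alternating length ending on an up-step vs a down-step at each position: up/down = 1/1, 1/2, 3/2, 1/4, 5/2, 5/1, 5/6, 7/6, 7/8, 7/8, 9/8, 7/10, 5/10, 11/10, 11/8.
The maximum over both is 11; one such subsequence is 34, 15, 22, -2, 22, 6, 35, 11, 16, -1, 1.

11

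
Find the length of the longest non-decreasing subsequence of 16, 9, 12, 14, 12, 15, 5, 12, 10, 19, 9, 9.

One longest non-decreasing subsequence is 9, 12, 14, 15, 19 (positions 2,3,4,6,10), of length 5; no longer one exists.

5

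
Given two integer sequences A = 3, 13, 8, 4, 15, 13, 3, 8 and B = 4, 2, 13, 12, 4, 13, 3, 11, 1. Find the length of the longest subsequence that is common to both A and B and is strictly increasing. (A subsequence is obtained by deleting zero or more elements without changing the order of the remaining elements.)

For each value that appears in both, track the longest common increasing run ending there.
The best achievable length is 2; one witness is 4, 13 (A-positions 4,6, B-positions 1,3).

2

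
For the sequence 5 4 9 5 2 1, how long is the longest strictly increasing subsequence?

One longest increasing subsequence is 5, 9 (positions 1,3), of length 2; no longer one exists.

2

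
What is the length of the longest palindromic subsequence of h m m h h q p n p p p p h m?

9

One longest palindromic subsequence is mhppppphm (positions 2,4,7,9,10,11,12,13,14); it reads the same forward and backward, and the interval DP gives dp[1][14] = 9.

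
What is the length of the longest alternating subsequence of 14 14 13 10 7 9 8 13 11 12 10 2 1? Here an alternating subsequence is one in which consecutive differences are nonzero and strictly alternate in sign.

A longest alternating subsequence is 14, 7, 9, 8, 13, 11, 12, 10 (positions 1,5,6,7,8,9,10,11); its 7 consecutive differences strictly alternate in sign, and length 8 is optimal.

8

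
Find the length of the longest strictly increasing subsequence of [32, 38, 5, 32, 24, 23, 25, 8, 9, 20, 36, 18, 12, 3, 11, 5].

Let dp[i] be the longest increasing subsequence ending at position i. Then dp = [1, 2, 1, 2, 2, 2, 3, 2, 3, 4, 5, 4, 4, 1, 4, 2].
The maximum is 5; one witness is 5, 8, 9, 20, 36 at positions 3,8,9,10,11.

5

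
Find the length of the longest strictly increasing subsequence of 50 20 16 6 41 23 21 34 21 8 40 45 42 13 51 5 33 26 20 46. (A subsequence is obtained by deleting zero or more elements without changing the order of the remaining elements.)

6

Let dp[i] be the longest increasing subsequence ending at position i. Then dp = [1, 1, 1, 1, 2, 2, 2, 3, 2, 2, 4, 5, 5, 3, 6, 1, 4, 4, 4, 6].
The maximum is 6; one witness is 20, 23, 34, 40, 45, 51 at positions 2,6,8,11,12,15.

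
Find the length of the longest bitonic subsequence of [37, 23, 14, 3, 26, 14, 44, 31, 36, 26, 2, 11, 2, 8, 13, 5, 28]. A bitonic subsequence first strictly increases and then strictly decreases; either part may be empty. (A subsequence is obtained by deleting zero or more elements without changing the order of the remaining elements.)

8

Let inc[i] be the LIS ending at i and dec[i] the longest strictly decreasing subsequence starting at i. inc = [1, 1, 1, 1, 2, 2, 3, 3, 4, 3, 1, 2, 1, 2, 3, 2, 4], dec = [6, 5, 4, 2, 5, 4, 6, 5, 5, 4, 1, 3, 1, 2, 2, 1, 1].
max_i inc[i]+dec[i]−1 = 8, with one witness 23, 26, 44, 36, 26, 11, 8, 5.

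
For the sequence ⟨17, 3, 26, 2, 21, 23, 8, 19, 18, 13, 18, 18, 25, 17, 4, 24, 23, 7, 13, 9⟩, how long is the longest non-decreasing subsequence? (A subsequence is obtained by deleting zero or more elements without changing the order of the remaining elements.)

Let dp[i] be the longest non-decreasing subsequence ending at position i. Then dp = [1, 1, 2, 1, 2, 3, 2, 3, 3, 3, 4, 5, 6, 4, 2, 6, 6, 3, 4, 4].
The maximum is 6; one witness is 3, 8, 18, 18, 18, 25 at positions 2,7,9,11,12,13.

6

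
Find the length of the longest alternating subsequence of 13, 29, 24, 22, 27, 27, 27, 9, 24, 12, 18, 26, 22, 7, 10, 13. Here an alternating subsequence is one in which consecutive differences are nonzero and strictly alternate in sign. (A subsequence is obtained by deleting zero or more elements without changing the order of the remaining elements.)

Track the best alternating length ending on an up-step vs a down-step at each position: up/down = 1/1, 2/1, 2/3, 2/3, 4/3, 4/3, 4/3, 1/5, 6/5, 6/7, 8/7, 8/5, 8/9, 1/9, 10/9, 10/9.
The maximum over both is 10; one such subsequence is 13, 29, 24, 27, 9, 24, 12, 18, 7, 10.

10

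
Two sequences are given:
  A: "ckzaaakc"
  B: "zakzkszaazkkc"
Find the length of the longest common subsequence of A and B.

Backtracking the LCS table gives one alignment: k (A2,B5) → z (A3,B7) → a (A4,B8) → a (A5,B9) → k (A7,B12) → c (A8,B13).
So the longest common subsequence has length 6.

6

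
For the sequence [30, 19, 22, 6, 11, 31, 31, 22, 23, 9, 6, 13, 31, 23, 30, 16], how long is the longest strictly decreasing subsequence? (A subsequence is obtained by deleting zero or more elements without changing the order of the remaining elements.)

Let dp[i] be the longest decreasing subsequence ending at position i. Then dp = [1, 2, 2, 3, 3, 1, 1, 2, 2, 4, 5, 3, 1, 2, 2, 3].
The maximum is 5; one witness is 30, 19, 11, 9, 6 at positions 1,2,5,10,11.

5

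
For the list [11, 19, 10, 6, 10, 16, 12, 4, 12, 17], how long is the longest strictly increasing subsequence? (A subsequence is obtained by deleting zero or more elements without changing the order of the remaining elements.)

4

Scanning left to right, the best length ending at each element is: 11→1, 19→2, 10→1, 6→1, 10→2, 16→3, 12→3, 4→1, 12→3, 17→4.
So the longest increasing subsequence has length 4, e.g. 6, 10, 16, 17.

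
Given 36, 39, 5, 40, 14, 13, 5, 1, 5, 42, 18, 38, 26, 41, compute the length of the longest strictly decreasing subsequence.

Let dp[i] be the longest decreasing subsequence ending at position i. Then dp = [1, 1, 2, 1, 2, 3, 4, 5, 4, 1, 2, 2, 3, 2].
The maximum is 5; one witness is 36, 14, 13, 5, 1 at positions 1,5,6,7,8.

5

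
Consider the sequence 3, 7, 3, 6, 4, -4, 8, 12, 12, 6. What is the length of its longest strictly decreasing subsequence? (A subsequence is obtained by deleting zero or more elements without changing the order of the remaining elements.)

4

One longest decreasing subsequence is 7, 6, 4, -4 (positions 2,4,5,6), of length 4; no longer one exists.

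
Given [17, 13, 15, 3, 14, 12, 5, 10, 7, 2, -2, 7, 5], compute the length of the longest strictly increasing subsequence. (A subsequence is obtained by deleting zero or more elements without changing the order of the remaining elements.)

Let dp[i] be the longest increasing subsequence ending at position i. Then dp = [1, 1, 2, 1, 2, 2, 2, 3, 3, 1, 1, 3, 2].
The maximum is 3; one witness is 3, 5, 10 at positions 4,7,8.

3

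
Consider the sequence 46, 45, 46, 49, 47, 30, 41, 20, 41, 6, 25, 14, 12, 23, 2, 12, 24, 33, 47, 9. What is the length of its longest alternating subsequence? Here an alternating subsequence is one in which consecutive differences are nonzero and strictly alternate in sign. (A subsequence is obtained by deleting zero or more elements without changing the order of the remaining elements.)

14

A longest alternating subsequence is 46, 45, 46, 30, 41, 20, 41, 6, 25, 14, 23, 2, 12, 9 (positions 1,2,3,6,7,8,9,10,11,12,14,15,16,20); its 13 consecutive differences strictly alternate in sign, and length 14 is optimal.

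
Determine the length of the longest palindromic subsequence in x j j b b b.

Using dp[i][j] = 2 + dp[i+1][j−1] if the ends match, else max(dp[i+1][j], dp[i][j−1]):
dp[1][6] = 3. A witness is bbb at positions 4,5,6.

3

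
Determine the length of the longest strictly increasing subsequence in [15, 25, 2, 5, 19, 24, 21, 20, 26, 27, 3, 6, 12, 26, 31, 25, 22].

Scanning left to right, the best length ending at each element is: 15→1, 25→2, 2→1, 5→2, 19→3, 24→4, 21→4, 20→4, 26→5, 27→6, 3→2, 6→3, 12→4, 26→5, 31→7, 25→5, 22→5.
So the longest increasing subsequence has length 7, e.g. 2, 5, 19, 24, 26, 27, 31.

7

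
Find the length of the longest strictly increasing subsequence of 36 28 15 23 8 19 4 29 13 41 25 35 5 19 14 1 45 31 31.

5

Scanning left to right, the best length ending at each element is: 36→1, 28→1, 15→1, 23→2, 8→1, 19→2, 4→1, 29→3, 13→2, 41→4, 25→3, 35→4, 5→2, 19→3, 14→3, 1→1, 45→5, 31→4, 31→4.
So the longest increasing subsequence has length 5, e.g. 15, 23, 29, 41, 45.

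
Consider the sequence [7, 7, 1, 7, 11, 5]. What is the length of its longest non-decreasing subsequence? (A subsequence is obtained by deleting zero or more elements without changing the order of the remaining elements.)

One longest non-decreasing subsequence is 7, 7, 7, 11 (positions 1,2,4,5), of length 4; no longer one exists.

4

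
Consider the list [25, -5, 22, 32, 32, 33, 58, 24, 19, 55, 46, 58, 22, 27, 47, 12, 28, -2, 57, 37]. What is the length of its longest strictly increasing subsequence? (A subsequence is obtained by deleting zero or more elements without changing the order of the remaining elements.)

Let dp[i] be the longest increasing subsequence ending at position i. Then dp = [1, 1, 2, 3, 3, 4, 5, 3, 2, 5, 5, 6, 3, 4, 6, 2, 5, 2, 7, 6].
The maximum is 7; one witness is -5, 22, 32, 33, 46, 47, 57 at positions 2,3,4,6,11,15,19.

7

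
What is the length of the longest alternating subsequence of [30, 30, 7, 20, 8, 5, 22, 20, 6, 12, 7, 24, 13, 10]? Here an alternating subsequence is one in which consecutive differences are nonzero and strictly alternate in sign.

10

Track the best alternating length ending on an up-step vs a down-step at each position: up/down = 1/1, 1/1, 1/2, 3/2, 3/4, 1/4, 5/2, 5/6, 5/6, 7/6, 7/8, 9/2, 9/10, 9/10.
The maximum over both is 10; one such subsequence is 30, 7, 20, 8, 22, 6, 12, 7, 24, 13.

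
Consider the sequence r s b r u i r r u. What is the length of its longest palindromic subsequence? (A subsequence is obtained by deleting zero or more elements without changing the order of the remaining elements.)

5

Using dp[i][j] = 2 + dp[i+1][j−1] if the ends match, else max(dp[i+1][j], dp[i][j−1]):
dp[1][9] = 5. A witness is rrirr at positions 1,4,6,7,8.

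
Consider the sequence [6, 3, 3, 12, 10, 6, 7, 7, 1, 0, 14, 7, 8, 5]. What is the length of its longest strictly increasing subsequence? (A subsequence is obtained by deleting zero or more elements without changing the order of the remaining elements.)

One longest increasing subsequence is 3, 6, 7, 14 (positions 2,6,7,11), of length 4; no longer one exists.

4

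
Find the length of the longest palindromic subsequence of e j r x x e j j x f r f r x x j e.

Using dp[i][j] = 2 + dp[i+1][j−1] if the ends match, else max(dp[i+1][j], dp[i][j−1]):
dp[1][17] = 11. A witness is ejxxrfrxxje at positions 1,2,4,5,11,12,13,14,15,16,17.

11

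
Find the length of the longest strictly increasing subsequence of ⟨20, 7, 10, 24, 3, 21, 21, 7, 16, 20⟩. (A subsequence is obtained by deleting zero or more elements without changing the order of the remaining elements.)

4

Let dp[i] be the longest increasing subsequence ending at position i. Then dp = [1, 1, 2, 3, 1, 3, 3, 2, 3, 4].
The maximum is 4; one witness is 7, 10, 16, 20 at positions 2,3,9,10.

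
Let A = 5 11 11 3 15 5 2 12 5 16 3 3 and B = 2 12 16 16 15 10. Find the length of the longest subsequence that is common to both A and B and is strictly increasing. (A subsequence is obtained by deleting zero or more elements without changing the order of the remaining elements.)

3

A longest common strictly increasing subsequence is 2, 12, 16 (length 3); it appears in order in both A and B, and no longer such subsequence exists.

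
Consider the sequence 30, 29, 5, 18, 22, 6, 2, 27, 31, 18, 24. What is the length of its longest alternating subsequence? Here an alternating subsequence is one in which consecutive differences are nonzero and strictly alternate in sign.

7

Track the best alternating length ending on an up-step vs a down-step at each position: up/down = 1/1, 1/2, 1/2, 3/2, 3/2, 3/4, 1/4, 5/2, 5/1, 5/6, 7/6.
The maximum over both is 7; one such subsequence is 30, 5, 18, 6, 27, 18, 24.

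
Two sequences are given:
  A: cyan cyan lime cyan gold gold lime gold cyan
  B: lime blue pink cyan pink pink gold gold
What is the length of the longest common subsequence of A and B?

Backtracking the LCS table gives one alignment: lime (A3,B1) → cyan (A4,B4) → gold (A6,B7) → gold (A8,B8).
So the longest common subsequence has length 4.

4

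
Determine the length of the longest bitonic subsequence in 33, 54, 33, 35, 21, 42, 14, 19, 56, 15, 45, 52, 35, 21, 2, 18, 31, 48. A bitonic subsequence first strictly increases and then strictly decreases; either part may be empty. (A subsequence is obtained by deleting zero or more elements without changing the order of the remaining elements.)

8

One longest bitonic subsequence is 33, 35, 42, 56, 52, 35, 21, 18 (positions 1,4,6,9,12,13,14,16): it rises to 56 then falls. Length 8 is optimal.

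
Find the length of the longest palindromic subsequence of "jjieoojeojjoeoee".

Using dp[i][j] = 2 + dp[i+1][j−1] if the ends match, else max(dp[i+1][j], dp[i][j−1]):
dp[1][16] = 10. A witness is eoeojjoeoe at positions 4,6,8,9,10,11,12,13,14,16.

10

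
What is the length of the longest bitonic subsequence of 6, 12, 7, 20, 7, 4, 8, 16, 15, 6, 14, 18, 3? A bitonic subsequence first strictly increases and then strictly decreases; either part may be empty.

7

Let inc[i] be the LIS ending at i and dec[i] the longest strictly decreasing subsequence starting at i. inc = [1, 2, 2, 3, 2, 1, 3, 4, 4, 2, 4, 5, 1], dec = [3, 4, 3, 5, 3, 2, 3, 4, 3, 2, 2, 2, 1].
max_i inc[i]+dec[i]−1 = 7, with one witness 6, 12, 20, 16, 15, 14, 3.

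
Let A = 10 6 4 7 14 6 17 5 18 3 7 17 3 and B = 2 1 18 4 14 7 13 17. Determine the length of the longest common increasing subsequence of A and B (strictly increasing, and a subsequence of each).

3

For each value that appears in both, track the longest common increasing run ending there.
The best achievable length is 3; one witness is 4, 14, 17 (A-positions 3,5,7, B-positions 4,5,8).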